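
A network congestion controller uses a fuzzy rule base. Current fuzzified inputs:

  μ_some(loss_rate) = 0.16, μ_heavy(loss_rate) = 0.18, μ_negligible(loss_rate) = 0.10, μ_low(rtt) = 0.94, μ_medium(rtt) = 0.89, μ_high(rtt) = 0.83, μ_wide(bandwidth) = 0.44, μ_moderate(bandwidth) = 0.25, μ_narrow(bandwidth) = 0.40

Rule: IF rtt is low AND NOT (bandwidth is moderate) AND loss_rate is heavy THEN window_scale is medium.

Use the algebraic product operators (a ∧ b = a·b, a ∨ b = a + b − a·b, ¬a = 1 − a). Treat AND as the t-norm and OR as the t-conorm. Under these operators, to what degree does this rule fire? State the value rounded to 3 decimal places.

firing strength: low=0.94, ¬moderate=1−0.25=0.75, heavy=0.18; AND[a·b] → w = 0.1269

0.127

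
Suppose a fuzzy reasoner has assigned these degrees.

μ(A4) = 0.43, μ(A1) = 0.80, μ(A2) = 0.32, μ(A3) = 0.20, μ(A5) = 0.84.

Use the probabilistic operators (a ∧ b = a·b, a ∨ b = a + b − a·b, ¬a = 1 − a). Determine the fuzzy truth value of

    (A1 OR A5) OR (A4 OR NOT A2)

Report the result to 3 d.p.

A1 OR A5 = a + b − a·b on (0.8000, 0.8400) = 0.9680
NOT A2 = 1 − 0.3200 = 0.6800
A4 OR NOT A2 = a + b − a·b on (0.4300, 0.6800) = 0.8176
(A1 OR A5) OR (A4 OR NOT A2) = a + b − a·b on (0.9680, 0.8176) = 0.9942

0.994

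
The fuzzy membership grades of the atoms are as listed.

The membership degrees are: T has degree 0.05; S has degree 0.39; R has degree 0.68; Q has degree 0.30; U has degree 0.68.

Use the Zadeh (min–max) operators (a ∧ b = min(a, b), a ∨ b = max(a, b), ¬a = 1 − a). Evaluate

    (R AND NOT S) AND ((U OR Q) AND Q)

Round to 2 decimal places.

0.30

NOT S = 1 − 0.39 = 0.61
R AND NOT S = min(a, b) on (0.68, 0.61) = 0.61
U OR Q = max(a, b) on (0.68, 0.30) = 0.68
(U OR Q) AND Q = min(a, b) on (0.68, 0.30) = 0.30
(R AND NOT S) AND ((U OR Q) AND Q) = min(a, b) on (0.61, 0.30) = 0.30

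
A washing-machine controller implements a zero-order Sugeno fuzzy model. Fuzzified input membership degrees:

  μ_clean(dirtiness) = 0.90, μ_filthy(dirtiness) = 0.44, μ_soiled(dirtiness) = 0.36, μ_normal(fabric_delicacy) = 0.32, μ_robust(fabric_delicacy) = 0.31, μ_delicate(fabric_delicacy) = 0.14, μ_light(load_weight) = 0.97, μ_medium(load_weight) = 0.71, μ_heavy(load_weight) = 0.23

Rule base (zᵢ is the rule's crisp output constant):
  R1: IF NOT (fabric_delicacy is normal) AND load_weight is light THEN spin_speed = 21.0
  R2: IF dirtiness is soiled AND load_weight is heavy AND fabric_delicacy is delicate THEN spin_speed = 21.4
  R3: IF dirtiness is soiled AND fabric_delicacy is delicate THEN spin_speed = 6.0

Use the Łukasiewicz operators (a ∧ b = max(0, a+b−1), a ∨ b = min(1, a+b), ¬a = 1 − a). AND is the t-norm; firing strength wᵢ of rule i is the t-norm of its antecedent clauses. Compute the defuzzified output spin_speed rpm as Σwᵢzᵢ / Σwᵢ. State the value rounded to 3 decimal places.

R1 (z=21.0): ¬normal=1−0.32=0.68, light=0.97; AND[max(0, a+b−1)] → w = 0.65
R2 (z=21.4): soiled=0.36, heavy=0.23, delicate=0.14; AND[max(0, a+b−1)] → w = 0.00
R3 (z=6.0): soiled=0.36, delicate=0.14; AND[max(0, a+b−1)] → w = 0.00
Weighted average = (0.65·21.0 + 0.00·21.4 + 0.00·6.0) / (0.65 + 0.00 + 0.00)
  = 13.6500 / 0.6500 = 21.000

21.000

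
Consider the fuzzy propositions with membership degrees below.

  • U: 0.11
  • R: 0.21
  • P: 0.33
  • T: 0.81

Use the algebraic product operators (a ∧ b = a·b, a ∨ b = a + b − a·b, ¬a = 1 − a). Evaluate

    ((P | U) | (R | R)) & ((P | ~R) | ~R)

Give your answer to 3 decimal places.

P | U = a + b − a·b on (0.3300, 0.1100) = 0.4037
R | R = a + b − a·b on (0.2100, 0.2100) = 0.3759
(P | U) | (R | R) = a + b − a·b on (0.4037, 0.3759) = 0.6278
~R = 1 − 0.2100 = 0.7900
P | ~R = a + b − a·b on (0.3300, 0.7900) = 0.8593
~R = 1 − 0.2100 = 0.7900
(P | ~R) | ~R = a + b − a·b on (0.8593, 0.7900) = 0.9705
((P | U) | (R | R)) & ((P | ~R) | ~R) = a·b on (0.6278, 0.9705) = 0.6093

0.609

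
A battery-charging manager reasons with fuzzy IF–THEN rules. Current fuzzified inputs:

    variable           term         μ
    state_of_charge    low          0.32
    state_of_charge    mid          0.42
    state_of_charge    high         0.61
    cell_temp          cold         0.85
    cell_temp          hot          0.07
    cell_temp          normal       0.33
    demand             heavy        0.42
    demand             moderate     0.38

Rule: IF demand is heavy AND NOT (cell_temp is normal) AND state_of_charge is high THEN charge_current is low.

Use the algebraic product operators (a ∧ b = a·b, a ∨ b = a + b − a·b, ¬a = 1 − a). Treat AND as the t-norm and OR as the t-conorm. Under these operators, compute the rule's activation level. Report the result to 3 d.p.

firing strength: heavy=0.42, ¬normal=1−0.33=0.67, high=0.61; AND[a·b] → w = 0.1717

0.172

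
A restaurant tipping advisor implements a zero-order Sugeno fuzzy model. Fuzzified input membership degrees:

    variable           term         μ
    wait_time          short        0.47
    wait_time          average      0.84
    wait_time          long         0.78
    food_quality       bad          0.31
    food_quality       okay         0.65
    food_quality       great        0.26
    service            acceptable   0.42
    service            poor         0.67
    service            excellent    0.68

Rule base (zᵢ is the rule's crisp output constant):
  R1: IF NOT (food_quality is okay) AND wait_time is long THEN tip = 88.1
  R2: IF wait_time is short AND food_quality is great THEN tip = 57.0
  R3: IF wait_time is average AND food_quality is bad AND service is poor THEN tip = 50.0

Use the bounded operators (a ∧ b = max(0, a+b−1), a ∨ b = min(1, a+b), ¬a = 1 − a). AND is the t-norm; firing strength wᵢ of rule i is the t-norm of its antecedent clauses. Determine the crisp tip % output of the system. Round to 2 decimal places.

88.10

R1 (z=88.1): ¬okay=1−0.65=0.35, long=0.78; AND[max(0, a+b−1)] → w = 0.13
R2 (z=57.0): short=0.47, great=0.26; AND[max(0, a+b−1)] → w = 0.00
R3 (z=50.0): average=0.84, bad=0.31, poor=0.67; AND[max(0, a+b−1)] → w = 0.00
Weighted average = (0.13·88.1 + 0.00·57.0 + 0.00·50.0) / (0.13 + 0.00 + 0.00)
  = 11.4530 / 0.1300 = 88.10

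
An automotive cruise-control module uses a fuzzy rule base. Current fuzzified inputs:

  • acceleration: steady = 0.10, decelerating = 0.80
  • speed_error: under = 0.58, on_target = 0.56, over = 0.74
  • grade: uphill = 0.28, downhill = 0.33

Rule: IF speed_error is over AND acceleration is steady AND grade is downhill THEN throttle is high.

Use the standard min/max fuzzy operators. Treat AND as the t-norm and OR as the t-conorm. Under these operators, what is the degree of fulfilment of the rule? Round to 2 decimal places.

firing strength: over=0.74, steady=0.10, downhill=0.33; AND[min(a, b)] → w = 0.10

0.10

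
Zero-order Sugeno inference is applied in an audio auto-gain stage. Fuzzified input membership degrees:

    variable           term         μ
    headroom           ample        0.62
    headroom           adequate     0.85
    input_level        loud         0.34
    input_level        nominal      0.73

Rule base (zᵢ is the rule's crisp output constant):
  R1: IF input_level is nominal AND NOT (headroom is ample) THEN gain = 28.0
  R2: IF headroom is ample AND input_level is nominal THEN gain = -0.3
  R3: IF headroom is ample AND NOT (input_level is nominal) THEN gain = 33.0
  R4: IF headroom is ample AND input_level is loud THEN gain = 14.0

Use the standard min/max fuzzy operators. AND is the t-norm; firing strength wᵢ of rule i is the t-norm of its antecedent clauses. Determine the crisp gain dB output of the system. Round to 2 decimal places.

R1 (z=28.0): nominal=0.73, ¬ample=1−0.62=0.38; AND[min(a, b)] → w = 0.38
R2 (z=-0.3): ample=0.62, nominal=0.73; AND[min(a, b)] → w = 0.62
R3 (z=33.0): ample=0.62, ¬nominal=1−0.73=0.27; AND[min(a, b)] → w = 0.27
R4 (z=14.0): ample=0.62, loud=0.34; AND[min(a, b)] → w = 0.34
Weighted average = (0.38·28.0 + 0.62·-0.3 + 0.27·33.0 + 0.34·14.0) / (0.38 + 0.62 + 0.27 + 0.34)
  = 24.1240 / 1.6100 = 14.98

14.98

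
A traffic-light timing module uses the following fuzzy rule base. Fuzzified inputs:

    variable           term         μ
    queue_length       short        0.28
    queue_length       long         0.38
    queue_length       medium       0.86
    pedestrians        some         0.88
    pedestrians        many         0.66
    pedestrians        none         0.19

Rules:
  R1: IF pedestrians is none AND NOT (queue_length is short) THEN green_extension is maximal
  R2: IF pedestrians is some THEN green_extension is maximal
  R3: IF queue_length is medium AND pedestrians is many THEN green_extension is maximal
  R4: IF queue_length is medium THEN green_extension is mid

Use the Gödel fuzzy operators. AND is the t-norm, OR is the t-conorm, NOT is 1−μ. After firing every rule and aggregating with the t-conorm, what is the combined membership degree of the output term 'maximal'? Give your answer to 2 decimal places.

0.88

R1: none=0.19, ¬short=1−0.28=0.72; AND[min(a, b)] → w = 0.19
R2: some=0.88 → w = 0.88
R3: medium=0.86, many=0.66; AND[min(a, b)] → w = 0.66
R4: medium=0.86 → w = 0.86
Rules with consequent 'maximal': {R1, R2, R3} → strengths 0.19, 0.88, 0.66
Aggregate via t-conorm [max(a, b)]: 0.88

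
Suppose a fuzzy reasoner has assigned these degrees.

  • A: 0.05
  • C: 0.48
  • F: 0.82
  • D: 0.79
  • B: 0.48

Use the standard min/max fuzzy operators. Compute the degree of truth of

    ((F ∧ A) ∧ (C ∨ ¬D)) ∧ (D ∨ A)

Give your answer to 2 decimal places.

0.05

F ∧ A = min(a, b) on (0.82, 0.05) = 0.05
¬D = 1 − 0.79 = 0.21
C ∨ ¬D = max(a, b) on (0.48, 0.21) = 0.48
(F ∧ A) ∧ (C ∨ ¬D) = min(a, b) on (0.05, 0.48) = 0.05
D ∨ A = max(a, b) on (0.79, 0.05) = 0.79
((F ∧ A) ∧ (C ∨ ¬D)) ∧ (D ∨ A) = min(a, b) on (0.05, 0.79) = 0.05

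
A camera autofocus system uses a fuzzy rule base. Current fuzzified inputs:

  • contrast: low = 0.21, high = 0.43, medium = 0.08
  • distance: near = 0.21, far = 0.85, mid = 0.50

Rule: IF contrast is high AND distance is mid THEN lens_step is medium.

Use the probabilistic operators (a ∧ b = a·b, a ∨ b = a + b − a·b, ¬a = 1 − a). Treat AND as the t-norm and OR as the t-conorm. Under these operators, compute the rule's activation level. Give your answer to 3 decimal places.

firing strength: high=0.43, mid=0.50; AND[a·b] → w = 0.2150

0.215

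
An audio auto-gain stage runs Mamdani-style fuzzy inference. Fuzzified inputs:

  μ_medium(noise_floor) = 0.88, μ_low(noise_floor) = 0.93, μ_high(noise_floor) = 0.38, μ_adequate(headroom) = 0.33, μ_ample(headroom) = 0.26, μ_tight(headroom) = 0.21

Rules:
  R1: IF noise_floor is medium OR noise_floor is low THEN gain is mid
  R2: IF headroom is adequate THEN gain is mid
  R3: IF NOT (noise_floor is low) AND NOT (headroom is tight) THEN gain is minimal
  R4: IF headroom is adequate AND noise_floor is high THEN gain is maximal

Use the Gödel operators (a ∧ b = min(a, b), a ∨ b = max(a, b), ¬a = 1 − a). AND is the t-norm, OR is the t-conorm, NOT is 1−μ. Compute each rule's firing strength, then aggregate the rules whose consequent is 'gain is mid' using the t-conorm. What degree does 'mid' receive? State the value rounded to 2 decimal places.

R1: medium=0.88, low=0.93; OR[max(a, b)] → w = 0.93
R2: adequate=0.33 → w = 0.33
R3: ¬low=1−0.93=0.07, ¬tight=1−0.21=0.79; AND[min(a, b)] → w = 0.07
R4: adequate=0.33, high=0.38; AND[min(a, b)] → w = 0.33
Rules with consequent 'mid': {R1, R2} → strengths 0.93, 0.33
Aggregate via t-conorm [max(a, b)]: 0.93

0.93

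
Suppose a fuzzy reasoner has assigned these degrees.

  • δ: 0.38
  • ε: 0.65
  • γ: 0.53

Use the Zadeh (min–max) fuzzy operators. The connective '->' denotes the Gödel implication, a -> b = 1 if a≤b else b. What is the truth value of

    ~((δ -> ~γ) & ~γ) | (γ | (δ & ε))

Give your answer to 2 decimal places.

~γ = 1 − 0.53 = 0.47
δ -> ~γ  [Gödel: 1 if a≤b else b] with a=0.38, b=0.47 → 1.00
~γ = 1 − 0.53 = 0.47
(δ -> ~γ) & ~γ = min(a, b) on (1.00, 0.47) = 0.47
~((δ -> ~γ) & ~γ) = 1 − 0.47 = 0.53
δ & ε = min(a, b) on (0.38, 0.65) = 0.38
γ | (δ & ε) = max(a, b) on (0.53, 0.38) = 0.53
~((δ -> ~γ) & ~γ) | (γ | (δ & ε)) = max(a, b) on (0.53, 0.53) = 0.53

0.53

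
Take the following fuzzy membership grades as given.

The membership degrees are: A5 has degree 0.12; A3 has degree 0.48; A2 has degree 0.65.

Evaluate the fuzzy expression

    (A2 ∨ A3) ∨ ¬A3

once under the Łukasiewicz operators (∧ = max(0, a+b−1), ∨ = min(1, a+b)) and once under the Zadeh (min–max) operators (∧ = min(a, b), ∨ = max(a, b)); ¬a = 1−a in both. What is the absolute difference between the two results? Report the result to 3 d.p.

Under Łukasiewicz:
  A2 ∨ A3 = min(1, a+b) on (0.65, 0.48) = 1.00
  ¬A3 = 1 − 0.48 = 0.52
  (A2 ∨ A3) ∨ ¬A3 = min(1, a+b) on (1.00, 0.52) = 1.00
  → value = 1.0000
Under Zadeh (min–max):
  A2 ∨ A3 = max(a, b) on (0.65, 0.48) = 0.65
  ¬A3 = 1 − 0.48 = 0.52
  (A2 ∨ A3) ∨ ¬A3 = max(a, b) on (0.65, 0.52) = 0.65
  → value = 0.6500
|1.0000 − 0.6500| = 0.350

0.350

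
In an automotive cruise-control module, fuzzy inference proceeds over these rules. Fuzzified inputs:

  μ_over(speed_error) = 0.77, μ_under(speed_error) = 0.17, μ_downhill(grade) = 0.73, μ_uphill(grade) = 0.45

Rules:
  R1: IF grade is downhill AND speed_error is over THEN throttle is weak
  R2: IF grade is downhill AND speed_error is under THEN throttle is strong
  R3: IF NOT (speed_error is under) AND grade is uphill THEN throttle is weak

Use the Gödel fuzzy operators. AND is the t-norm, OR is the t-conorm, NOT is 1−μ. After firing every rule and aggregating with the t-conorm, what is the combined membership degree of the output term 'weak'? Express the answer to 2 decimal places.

R1: downhill=0.73, over=0.77; AND[min(a, b)] → w = 0.73
R2: downhill=0.73, under=0.17; AND[min(a, b)] → w = 0.17
R3: ¬under=1−0.17=0.83, uphill=0.45; AND[min(a, b)] → w = 0.45
Rules with consequent 'weak': {R1, R3} → strengths 0.73, 0.45
Aggregate via t-conorm [max(a, b)]: 0.73

0.73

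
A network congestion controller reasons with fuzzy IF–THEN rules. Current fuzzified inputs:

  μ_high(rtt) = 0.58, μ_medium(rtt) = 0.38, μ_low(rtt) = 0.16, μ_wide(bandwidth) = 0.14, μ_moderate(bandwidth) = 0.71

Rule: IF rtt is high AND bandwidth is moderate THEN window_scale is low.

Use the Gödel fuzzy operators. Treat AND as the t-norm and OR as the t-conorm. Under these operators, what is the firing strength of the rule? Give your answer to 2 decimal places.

firing strength: high=0.58, moderate=0.71; AND[min(a, b)] → w = 0.58

0.58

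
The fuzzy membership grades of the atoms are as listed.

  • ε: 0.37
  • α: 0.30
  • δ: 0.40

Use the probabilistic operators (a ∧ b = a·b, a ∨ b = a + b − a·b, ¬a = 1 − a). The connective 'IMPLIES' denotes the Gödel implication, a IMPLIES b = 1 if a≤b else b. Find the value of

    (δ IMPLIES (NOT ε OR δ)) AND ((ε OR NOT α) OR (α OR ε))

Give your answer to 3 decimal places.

NOT ε = 1 − 0.3700 = 0.6300
NOT ε OR δ = a + b − a·b on (0.6300, 0.4000) = 0.7780
δ IMPLIES (NOT ε OR δ)  [Gödel: 1 if a≤b else b] with a=0.4000, b=0.7780 → 1.0000
NOT α = 1 − 0.3000 = 0.7000
ε OR NOT α = a + b − a·b on (0.3700, 0.7000) = 0.8110
α OR ε = a + b − a·b on (0.3000, 0.3700) = 0.5590
(ε OR NOT α) OR (α OR ε) = a + b − a·b on (0.8110, 0.5590) = 0.9167
(δ IMPLIES (NOT ε OR δ)) AND ((ε OR NOT α) OR (α OR ε)) = a·b on (1.0000, 0.9167) = 0.9167

0.917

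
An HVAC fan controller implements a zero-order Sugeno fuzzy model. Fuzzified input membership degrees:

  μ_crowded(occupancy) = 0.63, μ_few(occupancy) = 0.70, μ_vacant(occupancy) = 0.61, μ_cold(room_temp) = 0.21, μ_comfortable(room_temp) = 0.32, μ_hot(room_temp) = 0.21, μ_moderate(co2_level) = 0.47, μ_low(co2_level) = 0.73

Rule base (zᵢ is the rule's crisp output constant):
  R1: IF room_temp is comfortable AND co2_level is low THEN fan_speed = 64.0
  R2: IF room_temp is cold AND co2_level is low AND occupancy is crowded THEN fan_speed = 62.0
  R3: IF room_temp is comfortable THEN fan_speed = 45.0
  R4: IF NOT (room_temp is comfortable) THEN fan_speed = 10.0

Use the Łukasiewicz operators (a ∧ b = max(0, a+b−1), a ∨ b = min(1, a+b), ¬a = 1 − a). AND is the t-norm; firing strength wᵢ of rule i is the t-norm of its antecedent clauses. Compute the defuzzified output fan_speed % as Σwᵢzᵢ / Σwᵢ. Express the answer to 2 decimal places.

23.24

R1 (z=64.0): comfortable=0.32, low=0.73; AND[max(0, a+b−1)] → w = 0.05
R2 (z=62.0): cold=0.21, low=0.73, crowded=0.63; AND[max(0, a+b−1)] → w = 0.00
R3 (z=45.0): comfortable=0.32 → w = 0.32
R4 (z=10.0): ¬comfortable=1−0.32=0.68 → w = 0.68
Weighted average = (0.05·64.0 + 0.00·62.0 + 0.32·45.0 + 0.68·10.0) / (0.05 + 0.00 + 0.32 + 0.68)
  = 24.4000 / 1.0500 = 23.24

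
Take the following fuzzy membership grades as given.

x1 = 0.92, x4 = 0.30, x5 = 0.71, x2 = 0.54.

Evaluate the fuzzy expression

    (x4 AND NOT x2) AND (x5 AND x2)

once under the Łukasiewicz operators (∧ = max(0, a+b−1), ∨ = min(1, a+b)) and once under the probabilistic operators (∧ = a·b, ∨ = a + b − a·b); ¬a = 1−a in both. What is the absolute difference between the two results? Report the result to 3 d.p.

Under Łukasiewicz:
  NOT x2 = 1 − 0.54 = 0.46
  x4 AND NOT x2 = max(0, a+b−1) on (0.30, 0.46) = 0.00
  x5 AND x2 = max(0, a+b−1) on (0.71, 0.54) = 0.25
  (x4 AND NOT x2) AND (x5 AND x2) = max(0, a+b−1) on (0.00, 0.25) = 0.00
  → value = 0.0000
Under probabilistic:
  NOT x2 = 1 − 0.5400 = 0.4600
  x4 AND NOT x2 = a·b on (0.3000, 0.4600) = 0.1380
  x5 AND x2 = a·b on (0.7100, 0.5400) = 0.3834
  (x4 AND NOT x2) AND (x5 AND x2) = a·b on (0.1380, 0.3834) = 0.0529
  → value = 0.0529
|0.0000 − 0.0529| = 0.053

0.053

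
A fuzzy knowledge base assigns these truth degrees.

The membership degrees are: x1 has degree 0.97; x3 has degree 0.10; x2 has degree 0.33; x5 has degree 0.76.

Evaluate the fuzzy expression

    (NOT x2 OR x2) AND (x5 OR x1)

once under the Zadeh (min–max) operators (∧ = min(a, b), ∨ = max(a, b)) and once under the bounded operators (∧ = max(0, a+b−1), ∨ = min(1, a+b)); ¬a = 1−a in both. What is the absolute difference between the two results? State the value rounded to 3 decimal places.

0.330

Under Zadeh (min–max):
  NOT x2 = 1 − 0.33 = 0.67
  NOT x2 OR x2 = max(a, b) on (0.67, 0.33) = 0.67
  x5 OR x1 = max(a, b) on (0.76, 0.97) = 0.97
  (NOT x2 OR x2) AND (x5 OR x1) = min(a, b) on (0.67, 0.97) = 0.67
  → value = 0.6700
Under bounded:
  NOT x2 = 1 − 0.33 = 0.67
  NOT x2 OR x2 = min(1, a+b) on (0.67, 0.33) = 1.00
  x5 OR x1 = min(1, a+b) on (0.76, 0.97) = 1.00
  (NOT x2 OR x2) AND (x5 OR x1) = max(0, a+b−1) on (1.00, 1.00) = 1.00
  → value = 1.0000
|0.6700 − 1.0000| = 0.330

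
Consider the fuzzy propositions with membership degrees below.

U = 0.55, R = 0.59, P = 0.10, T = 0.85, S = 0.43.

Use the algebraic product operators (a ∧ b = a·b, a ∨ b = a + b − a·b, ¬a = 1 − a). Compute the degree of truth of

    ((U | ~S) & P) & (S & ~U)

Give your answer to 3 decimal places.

0.016

~S = 1 − 0.4300 = 0.5700
U | ~S = a + b − a·b on (0.5500, 0.5700) = 0.8065
(U | ~S) & P = a·b on (0.8065, 0.1000) = 0.0806
~U = 1 − 0.5500 = 0.4500
S & ~U = a·b on (0.4300, 0.4500) = 0.1935
((U | ~S) & P) & (S & ~U) = a·b on (0.0806, 0.1935) = 0.0156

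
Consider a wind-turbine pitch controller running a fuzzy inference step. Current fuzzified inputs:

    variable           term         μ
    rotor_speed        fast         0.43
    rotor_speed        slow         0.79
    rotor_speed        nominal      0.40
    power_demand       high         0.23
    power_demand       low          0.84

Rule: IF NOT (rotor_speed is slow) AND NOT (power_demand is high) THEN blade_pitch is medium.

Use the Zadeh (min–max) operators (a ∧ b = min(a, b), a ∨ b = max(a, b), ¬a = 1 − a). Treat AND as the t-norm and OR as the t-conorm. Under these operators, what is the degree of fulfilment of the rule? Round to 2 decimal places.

0.21

firing strength: ¬slow=1−0.79=0.21, ¬high=1−0.23=0.77; AND[min(a, b)] → w = 0.21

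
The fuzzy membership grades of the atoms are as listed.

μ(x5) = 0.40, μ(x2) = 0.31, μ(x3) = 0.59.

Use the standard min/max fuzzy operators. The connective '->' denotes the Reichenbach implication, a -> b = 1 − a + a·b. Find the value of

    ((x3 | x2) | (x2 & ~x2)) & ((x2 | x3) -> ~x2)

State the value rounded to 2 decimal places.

x3 | x2 = max(a, b) on (0.59, 0.31) = 0.59
~x2 = 1 − 0.31 = 0.69
x2 & ~x2 = min(a, b) on (0.31, 0.69) = 0.31
(x3 | x2) | (x2 & ~x2) = max(a, b) on (0.59, 0.31) = 0.59
x2 | x3 = max(a, b) on (0.31, 0.59) = 0.59
~x2 = 1 − 0.31 = 0.69
(x2 | x3) -> ~x2  [Reichenbach: 1 − a + a·b] with a=0.59, b=0.69 → 0.82
((x3 | x2) | (x2 & ~x2)) & ((x2 | x3) -> ~x2) = min(a, b) on (0.59, 0.82) = 0.59

0.59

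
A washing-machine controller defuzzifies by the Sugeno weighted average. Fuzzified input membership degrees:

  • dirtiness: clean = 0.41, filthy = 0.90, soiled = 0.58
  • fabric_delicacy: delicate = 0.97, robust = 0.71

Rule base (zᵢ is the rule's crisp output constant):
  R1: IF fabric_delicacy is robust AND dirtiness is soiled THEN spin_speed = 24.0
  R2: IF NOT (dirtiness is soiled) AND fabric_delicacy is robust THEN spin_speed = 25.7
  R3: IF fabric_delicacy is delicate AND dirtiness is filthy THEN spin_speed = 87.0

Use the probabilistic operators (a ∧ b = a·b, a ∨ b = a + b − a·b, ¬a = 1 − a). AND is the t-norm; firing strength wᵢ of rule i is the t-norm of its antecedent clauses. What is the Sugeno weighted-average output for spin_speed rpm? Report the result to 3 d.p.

R1 (z=24.0): robust=0.71, soiled=0.58; AND[a·b] → w = 0.4118
R2 (z=25.7): ¬soiled=1−0.58=0.42, robust=0.71; AND[a·b] → w = 0.2982
R3 (z=87.0): delicate=0.97, filthy=0.90; AND[a·b] → w = 0.8730
Weighted average = (0.4118·24.0 + 0.2982·25.7 + 0.8730·87.0) / (0.4118 + 0.2982 + 0.8730)
  = 93.4979 / 1.5830 = 59.064

59.064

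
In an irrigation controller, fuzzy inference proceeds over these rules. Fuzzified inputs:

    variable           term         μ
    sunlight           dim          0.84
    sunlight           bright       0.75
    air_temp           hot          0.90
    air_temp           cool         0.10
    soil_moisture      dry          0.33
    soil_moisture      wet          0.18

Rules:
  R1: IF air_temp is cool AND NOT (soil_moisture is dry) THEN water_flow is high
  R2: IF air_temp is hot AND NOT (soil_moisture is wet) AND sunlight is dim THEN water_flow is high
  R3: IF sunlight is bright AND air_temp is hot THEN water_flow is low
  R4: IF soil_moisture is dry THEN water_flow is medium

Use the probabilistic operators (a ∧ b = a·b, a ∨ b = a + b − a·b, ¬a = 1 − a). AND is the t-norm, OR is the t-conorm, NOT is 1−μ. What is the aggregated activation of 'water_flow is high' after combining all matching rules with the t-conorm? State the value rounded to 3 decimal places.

R1: cool=0.10, ¬dry=1−0.33=0.67; AND[a·b] → w = 0.0670
R2: hot=0.90, ¬wet=1−0.18=0.82, dim=0.84; AND[a·b] → w = 0.6199
R3: bright=0.75, hot=0.90; AND[a·b] → w = 0.6750
R4: dry=0.33 → w = 0.3300
Rules with consequent 'high': {R1, R2} → strengths 0.0670, 0.6199
Aggregate via t-conorm [a + b − a·b]: 0.6454

0.645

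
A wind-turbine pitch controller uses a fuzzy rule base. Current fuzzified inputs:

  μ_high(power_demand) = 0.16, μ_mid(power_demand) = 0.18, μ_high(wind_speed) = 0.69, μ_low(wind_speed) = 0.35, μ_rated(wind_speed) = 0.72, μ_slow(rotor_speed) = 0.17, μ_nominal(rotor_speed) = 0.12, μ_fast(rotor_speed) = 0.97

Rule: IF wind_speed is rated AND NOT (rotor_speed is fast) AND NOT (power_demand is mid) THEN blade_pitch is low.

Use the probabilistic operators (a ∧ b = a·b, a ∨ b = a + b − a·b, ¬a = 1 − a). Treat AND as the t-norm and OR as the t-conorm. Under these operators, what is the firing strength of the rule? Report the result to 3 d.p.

0.018

firing strength: rated=0.72, ¬fast=1−0.97=0.03, ¬mid=1−0.18=0.82; AND[a·b] → w = 0.0177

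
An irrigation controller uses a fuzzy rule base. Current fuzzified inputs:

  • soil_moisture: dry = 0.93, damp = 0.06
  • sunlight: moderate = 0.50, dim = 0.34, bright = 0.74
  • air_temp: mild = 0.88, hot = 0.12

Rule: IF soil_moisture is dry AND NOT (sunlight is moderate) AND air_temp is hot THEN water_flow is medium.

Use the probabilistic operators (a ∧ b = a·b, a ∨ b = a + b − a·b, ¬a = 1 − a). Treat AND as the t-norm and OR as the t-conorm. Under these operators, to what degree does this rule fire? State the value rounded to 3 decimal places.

firing strength: dry=0.93, ¬moderate=1−0.50=0.50, hot=0.12; AND[a·b] → w = 0.0558

0.056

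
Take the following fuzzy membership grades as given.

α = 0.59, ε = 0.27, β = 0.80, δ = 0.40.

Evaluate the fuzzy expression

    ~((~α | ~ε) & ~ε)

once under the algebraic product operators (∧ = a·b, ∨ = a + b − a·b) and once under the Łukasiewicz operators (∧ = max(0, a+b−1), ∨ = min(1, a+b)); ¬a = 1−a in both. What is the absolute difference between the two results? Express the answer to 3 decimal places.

0.116

Under algebraic product:
  ~α = 1 − 0.5900 = 0.4100
  ~ε = 1 − 0.2700 = 0.7300
  ~α | ~ε = a + b − a·b on (0.4100, 0.7300) = 0.8407
  ~ε = 1 − 0.2700 = 0.7300
  (~α | ~ε) & ~ε = a·b on (0.8407, 0.7300) = 0.6137
  ~((~α | ~ε) & ~ε) = 1 − 0.6137 = 0.3863
  → value = 0.3863
Under Łukasiewicz:
  ~α = 1 − 0.59 = 0.41
  ~ε = 1 − 0.27 = 0.73
  ~α | ~ε = min(1, a+b) on (0.41, 0.73) = 1.00
  ~ε = 1 − 0.27 = 0.73
  (~α | ~ε) & ~ε = max(0, a+b−1) on (1.00, 0.73) = 0.73
  ~((~α | ~ε) & ~ε) = 1 − 0.73 = 0.27
  → value = 0.2700
|0.3863 − 0.2700| = 0.116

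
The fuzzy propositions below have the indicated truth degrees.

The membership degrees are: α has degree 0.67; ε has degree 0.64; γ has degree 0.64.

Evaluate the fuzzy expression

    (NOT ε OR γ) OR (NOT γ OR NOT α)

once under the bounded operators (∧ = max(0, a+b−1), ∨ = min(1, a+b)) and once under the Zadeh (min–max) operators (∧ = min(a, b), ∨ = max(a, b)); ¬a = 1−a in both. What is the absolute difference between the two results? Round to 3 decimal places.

0.360

Under bounded:
  NOT ε = 1 − 0.64 = 0.36
  NOT ε OR γ = min(1, a+b) on (0.36, 0.64) = 1.00
  NOT γ = 1 − 0.64 = 0.36
  NOT α = 1 − 0.67 = 0.33
  NOT γ OR NOT α = min(1, a+b) on (0.36, 0.33) = 0.69
  (NOT ε OR γ) OR (NOT γ OR NOT α) = min(1, a+b) on (1.00, 0.69) = 1.00
  → value = 1.0000
Under Zadeh (min–max):
  NOT ε = 1 − 0.64 = 0.36
  NOT ε OR γ = max(a, b) on (0.36, 0.64) = 0.64
  NOT γ = 1 − 0.64 = 0.36
  NOT α = 1 − 0.67 = 0.33
  NOT γ OR NOT α = max(a, b) on (0.36, 0.33) = 0.36
  (NOT ε OR γ) OR (NOT γ OR NOT α) = max(a, b) on (0.64, 0.36) = 0.64
  → value = 0.6400
|1.0000 − 0.6400| = 0.360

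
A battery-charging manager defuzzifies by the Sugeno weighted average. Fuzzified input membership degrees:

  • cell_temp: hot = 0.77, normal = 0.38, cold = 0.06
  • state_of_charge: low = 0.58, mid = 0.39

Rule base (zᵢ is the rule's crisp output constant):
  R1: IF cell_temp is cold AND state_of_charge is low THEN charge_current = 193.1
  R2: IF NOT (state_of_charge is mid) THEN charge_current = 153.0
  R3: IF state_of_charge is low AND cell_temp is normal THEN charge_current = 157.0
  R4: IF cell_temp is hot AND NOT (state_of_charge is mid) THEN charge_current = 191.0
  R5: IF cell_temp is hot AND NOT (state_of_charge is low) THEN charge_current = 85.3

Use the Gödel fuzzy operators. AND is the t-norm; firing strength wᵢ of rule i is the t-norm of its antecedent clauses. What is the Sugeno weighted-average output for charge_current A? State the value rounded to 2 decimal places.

152.36

R1 (z=193.1): cold=0.06, low=0.58; AND[min(a, b)] → w = 0.06
R2 (z=153.0): ¬mid=1−0.39=0.61 → w = 0.61
R3 (z=157.0): low=0.58, normal=0.38; AND[min(a, b)] → w = 0.38
R4 (z=191.0): hot=0.77, ¬mid=1−0.39=0.61; AND[min(a, b)] → w = 0.61
R5 (z=85.3): hot=0.77, ¬low=1−0.58=0.42; AND[min(a, b)] → w = 0.42
Weighted average = (0.06·193.1 + 0.61·153.0 + 0.38·157.0 + 0.61·191.0 + 0.42·85.3) / (0.06 + 0.61 + 0.38 + 0.61 + 0.42)
  = 316.9120 / 2.0800 = 152.36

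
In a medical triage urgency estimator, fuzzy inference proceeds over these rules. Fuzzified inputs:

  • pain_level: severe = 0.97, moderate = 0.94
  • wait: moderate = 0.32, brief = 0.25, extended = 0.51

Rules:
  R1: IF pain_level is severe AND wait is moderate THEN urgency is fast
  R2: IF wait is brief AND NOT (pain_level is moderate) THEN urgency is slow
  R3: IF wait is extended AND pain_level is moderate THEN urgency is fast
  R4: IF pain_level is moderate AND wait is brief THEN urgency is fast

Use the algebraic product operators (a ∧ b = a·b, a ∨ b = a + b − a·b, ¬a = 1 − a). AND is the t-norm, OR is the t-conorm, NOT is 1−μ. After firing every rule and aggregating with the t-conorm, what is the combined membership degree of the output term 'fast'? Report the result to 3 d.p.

0.725

R1: severe=0.97, moderate=0.32; AND[a·b] → w = 0.3104
R2: brief=0.25, ¬moderate=1−0.94=0.06; AND[a·b] → w = 0.0150
R3: extended=0.51, moderate=0.94; AND[a·b] → w = 0.4794
R4: moderate=0.94, brief=0.25; AND[a·b] → w = 0.2350
Rules with consequent 'fast': {R1, R3, R4} → strengths 0.3104, 0.4794, 0.2350
Aggregate via t-conorm [a + b − a·b]: 0.7254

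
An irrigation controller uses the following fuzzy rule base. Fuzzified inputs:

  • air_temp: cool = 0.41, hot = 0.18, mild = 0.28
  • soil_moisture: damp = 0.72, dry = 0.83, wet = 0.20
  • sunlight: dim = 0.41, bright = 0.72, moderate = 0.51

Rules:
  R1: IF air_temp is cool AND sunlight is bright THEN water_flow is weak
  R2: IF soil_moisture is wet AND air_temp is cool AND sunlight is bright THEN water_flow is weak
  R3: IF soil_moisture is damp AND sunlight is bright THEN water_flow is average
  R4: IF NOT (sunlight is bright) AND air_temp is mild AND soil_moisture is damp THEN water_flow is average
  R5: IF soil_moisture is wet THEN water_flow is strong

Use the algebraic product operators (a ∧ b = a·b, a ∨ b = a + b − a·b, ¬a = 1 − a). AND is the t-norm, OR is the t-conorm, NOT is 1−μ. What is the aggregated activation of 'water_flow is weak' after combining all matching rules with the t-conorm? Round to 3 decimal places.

0.337

R1: cool=0.41, bright=0.72; AND[a·b] → w = 0.2952
R2: wet=0.20, cool=0.41, bright=0.72; AND[a·b] → w = 0.0590
R3: damp=0.72, bright=0.72; AND[a·b] → w = 0.5184
R4: ¬bright=1−0.72=0.28, mild=0.28, damp=0.72; AND[a·b] → w = 0.0564
R5: wet=0.20 → w = 0.2000
Rules with consequent 'weak': {R1, R2} → strengths 0.2952, 0.0590
Aggregate via t-conorm [a + b − a·b]: 0.3368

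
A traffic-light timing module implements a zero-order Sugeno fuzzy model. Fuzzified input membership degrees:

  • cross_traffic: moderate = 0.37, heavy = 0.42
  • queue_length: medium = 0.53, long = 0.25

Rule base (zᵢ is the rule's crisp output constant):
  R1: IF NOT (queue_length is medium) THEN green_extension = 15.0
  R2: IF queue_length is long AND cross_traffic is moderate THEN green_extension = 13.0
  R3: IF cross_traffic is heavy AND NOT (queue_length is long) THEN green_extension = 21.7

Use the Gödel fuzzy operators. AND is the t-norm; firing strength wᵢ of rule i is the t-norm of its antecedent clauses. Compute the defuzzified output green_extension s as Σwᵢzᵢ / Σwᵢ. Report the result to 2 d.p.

R1 (z=15.0): ¬medium=1−0.53=0.47 → w = 0.47
R2 (z=13.0): long=0.25, moderate=0.37; AND[min(a, b)] → w = 0.25
R3 (z=21.7): heavy=0.42, ¬long=1−0.25=0.75; AND[min(a, b)] → w = 0.42
Weighted average = (0.47·15.0 + 0.25·13.0 + 0.42·21.7) / (0.47 + 0.25 + 0.42)
  = 19.4140 / 1.1400 = 17.03

17.03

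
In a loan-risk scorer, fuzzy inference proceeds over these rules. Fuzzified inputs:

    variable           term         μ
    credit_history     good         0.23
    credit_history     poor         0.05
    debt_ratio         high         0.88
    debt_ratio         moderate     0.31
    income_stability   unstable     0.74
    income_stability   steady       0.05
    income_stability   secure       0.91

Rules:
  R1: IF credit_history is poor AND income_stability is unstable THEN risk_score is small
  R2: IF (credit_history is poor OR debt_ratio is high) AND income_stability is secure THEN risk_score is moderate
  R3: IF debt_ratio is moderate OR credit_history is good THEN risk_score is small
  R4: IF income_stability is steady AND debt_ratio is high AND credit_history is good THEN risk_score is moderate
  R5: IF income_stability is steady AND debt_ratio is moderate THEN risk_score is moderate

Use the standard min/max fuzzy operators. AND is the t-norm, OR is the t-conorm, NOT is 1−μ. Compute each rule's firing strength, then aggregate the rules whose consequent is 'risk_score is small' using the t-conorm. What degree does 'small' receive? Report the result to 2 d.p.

R1: poor=0.05, unstable=0.74; AND[min(a, b)] → w = 0.05
R2: (poor=0.05 OR high=0.88) = 0.88; AND[min(a, b)] with secure=0.91 → w = 0.88
R3: moderate=0.31, good=0.23; OR[max(a, b)] → w = 0.31
R4: steady=0.05, high=0.88, good=0.23; AND[min(a, b)] → w = 0.05
R5: steady=0.05, moderate=0.31; AND[min(a, b)] → w = 0.05
Rules with consequent 'small': {R1, R3} → strengths 0.05, 0.31
Aggregate via t-conorm [max(a, b)]: 0.31

0.31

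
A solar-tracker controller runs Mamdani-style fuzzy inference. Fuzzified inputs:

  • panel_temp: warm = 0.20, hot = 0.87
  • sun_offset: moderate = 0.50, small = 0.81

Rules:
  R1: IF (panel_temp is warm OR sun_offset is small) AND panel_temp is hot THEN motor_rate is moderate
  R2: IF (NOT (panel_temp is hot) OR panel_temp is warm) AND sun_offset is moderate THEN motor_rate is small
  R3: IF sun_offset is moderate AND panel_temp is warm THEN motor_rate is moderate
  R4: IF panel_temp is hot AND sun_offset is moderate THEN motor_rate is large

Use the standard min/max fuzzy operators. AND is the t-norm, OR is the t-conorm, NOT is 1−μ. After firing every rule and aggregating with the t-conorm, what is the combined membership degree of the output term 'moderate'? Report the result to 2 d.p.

0.81

R1: (warm=0.20 OR small=0.81) = 0.81; AND[min(a, b)] with hot=0.87 → w = 0.81
R2: (¬hot=1−0.87=0.13 OR warm=0.20) = 0.20; AND[min(a, b)] with moderate=0.50 → w = 0.20
R3: moderate=0.50, warm=0.20; AND[min(a, b)] → w = 0.20
R4: hot=0.87, moderate=0.50; AND[min(a, b)] → w = 0.50
Rules with consequent 'moderate': {R1, R3} → strengths 0.81, 0.20
Aggregate via t-conorm [max(a, b)]: 0.81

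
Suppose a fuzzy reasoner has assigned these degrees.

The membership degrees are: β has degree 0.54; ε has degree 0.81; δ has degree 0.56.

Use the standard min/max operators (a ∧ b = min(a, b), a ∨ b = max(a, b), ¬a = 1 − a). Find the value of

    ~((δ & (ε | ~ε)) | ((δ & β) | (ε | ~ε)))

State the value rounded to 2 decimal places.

0.19

~ε = 1 − 0.81 = 0.19
ε | ~ε = max(a, b) on (0.81, 0.19) = 0.81
δ & (ε | ~ε) = min(a, b) on (0.56, 0.81) = 0.56
δ & β = min(a, b) on (0.56, 0.54) = 0.54
~ε = 1 − 0.81 = 0.19
ε | ~ε = max(a, b) on (0.81, 0.19) = 0.81
(δ & β) | (ε | ~ε) = max(a, b) on (0.54, 0.81) = 0.81
(δ & (ε | ~ε)) | ((δ & β) | (ε | ~ε)) = max(a, b) on (0.56, 0.81) = 0.81
~((δ & (ε | ~ε)) | ((δ & β) | (ε | ~ε))) = 1 − 0.81 = 0.19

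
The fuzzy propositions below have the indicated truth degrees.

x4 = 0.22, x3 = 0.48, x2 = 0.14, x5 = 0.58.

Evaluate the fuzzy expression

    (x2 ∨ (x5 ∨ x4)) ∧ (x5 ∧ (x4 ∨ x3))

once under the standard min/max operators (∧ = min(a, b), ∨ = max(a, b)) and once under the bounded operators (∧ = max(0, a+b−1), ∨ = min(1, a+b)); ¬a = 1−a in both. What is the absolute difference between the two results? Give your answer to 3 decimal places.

0.260

Under standard min/max:
  x5 ∨ x4 = max(a, b) on (0.58, 0.22) = 0.58
  x2 ∨ (x5 ∨ x4) = max(a, b) on (0.14, 0.58) = 0.58
  x4 ∨ x3 = max(a, b) on (0.22, 0.48) = 0.48
  x5 ∧ (x4 ∨ x3) = min(a, b) on (0.58, 0.48) = 0.48
  (x2 ∨ (x5 ∨ x4)) ∧ (x5 ∧ (x4 ∨ x3)) = min(a, b) on (0.58, 0.48) = 0.48
  → value = 0.4800
Under bounded:
  x5 ∨ x4 = min(1, a+b) on (0.58, 0.22) = 0.80
  x2 ∨ (x5 ∨ x4) = min(1, a+b) on (0.14, 0.80) = 0.94
  x4 ∨ x3 = min(1, a+b) on (0.22, 0.48) = 0.70
  x5 ∧ (x4 ∨ x3) = max(0, a+b−1) on (0.58, 0.70) = 0.28
  (x2 ∨ (x5 ∨ x4)) ∧ (x5 ∧ (x4 ∨ x3)) = max(0, a+b−1) on (0.94, 0.28) = 0.22
  → value = 0.2200
|0.4800 − 0.2200| = 0.260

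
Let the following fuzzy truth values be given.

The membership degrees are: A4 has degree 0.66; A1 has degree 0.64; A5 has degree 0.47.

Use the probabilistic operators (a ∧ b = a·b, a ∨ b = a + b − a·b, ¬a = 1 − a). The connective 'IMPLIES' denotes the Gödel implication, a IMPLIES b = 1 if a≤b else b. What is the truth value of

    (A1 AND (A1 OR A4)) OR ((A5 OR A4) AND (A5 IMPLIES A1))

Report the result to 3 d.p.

0.921

A1 OR A4 = a + b − a·b on (0.6400, 0.6600) = 0.8776
A1 AND (A1 OR A4) = a·b on (0.6400, 0.8776) = 0.5617
A5 OR A4 = a + b − a·b on (0.4700, 0.6600) = 0.8198
A5 IMPLIES A1  [Gödel: 1 if a≤b else b] with a=0.4700, b=0.6400 → 1.0000
(A5 OR A4) AND (A5 IMPLIES A1) = a·b on (0.8198, 1.0000) = 0.8198
(A1 AND (A1 OR A4)) OR ((A5 OR A4) AND (A5 IMPLIES A1)) = a + b − a·b on (0.5617, 0.8198) = 0.9210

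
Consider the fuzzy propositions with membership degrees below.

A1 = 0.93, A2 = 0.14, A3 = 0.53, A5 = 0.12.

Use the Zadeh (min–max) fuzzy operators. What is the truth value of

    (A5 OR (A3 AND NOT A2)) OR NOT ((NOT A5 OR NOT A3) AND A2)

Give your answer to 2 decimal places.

NOT A2 = 1 − 0.14 = 0.86
A3 AND NOT A2 = min(a, b) on (0.53, 0.86) = 0.53
A5 OR (A3 AND NOT A2) = max(a, b) on (0.12, 0.53) = 0.53
NOT A5 = 1 − 0.12 = 0.88
NOT A3 = 1 − 0.53 = 0.47
NOT A5 OR NOT A3 = max(a, b) on (0.88, 0.47) = 0.88
(NOT A5 OR NOT A3) AND A2 = min(a, b) on (0.88, 0.14) = 0.14
NOT ((NOT A5 OR NOT A3) AND A2) = 1 − 0.14 = 0.86
(A5 OR (A3 AND NOT A2)) OR NOT ((NOT A5 OR NOT A3) AND A2) = max(a, b) on (0.53, 0.86) = 0.86

0.86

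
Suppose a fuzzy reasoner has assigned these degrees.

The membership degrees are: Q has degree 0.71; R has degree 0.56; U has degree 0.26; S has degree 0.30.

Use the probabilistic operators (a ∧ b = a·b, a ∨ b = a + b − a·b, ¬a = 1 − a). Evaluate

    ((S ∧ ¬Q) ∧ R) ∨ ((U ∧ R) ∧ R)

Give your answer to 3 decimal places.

¬Q = 1 − 0.7100 = 0.2900
S ∧ ¬Q = a·b on (0.3000, 0.2900) = 0.0870
(S ∧ ¬Q) ∧ R = a·b on (0.0870, 0.5600) = 0.0487
U ∧ R = a·b on (0.2600, 0.5600) = 0.1456
(U ∧ R) ∧ R = a·b on (0.1456, 0.5600) = 0.0815
((S ∧ ¬Q) ∧ R) ∨ ((U ∧ R) ∧ R) = a + b − a·b on (0.0487, 0.0815) = 0.1263

0.126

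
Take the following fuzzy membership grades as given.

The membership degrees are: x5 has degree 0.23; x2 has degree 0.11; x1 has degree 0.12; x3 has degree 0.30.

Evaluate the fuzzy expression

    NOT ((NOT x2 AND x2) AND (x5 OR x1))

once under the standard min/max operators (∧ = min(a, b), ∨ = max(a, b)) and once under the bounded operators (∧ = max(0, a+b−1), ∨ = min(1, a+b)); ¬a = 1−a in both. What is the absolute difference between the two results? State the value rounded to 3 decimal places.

0.110

Under standard min/max:
  NOT x2 = 1 − 0.11 = 0.89
  NOT x2 AND x2 = min(a, b) on (0.89, 0.11) = 0.11
  x5 OR x1 = max(a, b) on (0.23, 0.12) = 0.23
  (NOT x2 AND x2) AND (x5 OR x1) = min(a, b) on (0.11, 0.23) = 0.11
  NOT ((NOT x2 AND x2) AND (x5 OR x1)) = 1 − 0.11 = 0.89
  → value = 0.8900
Under bounded:
  NOT x2 = 1 − 0.11 = 0.89
  NOT x2 AND x2 = max(0, a+b−1) on (0.89, 0.11) = 0.00
  x5 OR x1 = min(1, a+b) on (0.23, 0.12) = 0.35
  (NOT x2 AND x2) AND (x5 OR x1) = max(0, a+b−1) on (0.00, 0.35) = 0.00
  NOT ((NOT x2 AND x2) AND (x5 OR x1)) = 1 − 0.00 = 1.00
  → value = 1.0000
|0.8900 − 1.0000| = 0.110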